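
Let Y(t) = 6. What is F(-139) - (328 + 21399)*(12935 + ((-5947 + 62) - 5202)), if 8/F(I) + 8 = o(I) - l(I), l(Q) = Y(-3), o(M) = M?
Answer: -6143178896/153 ≈ -4.0151e+7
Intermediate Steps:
l(Q) = 6
F(I) = 8/(-14 + I) (F(I) = 8/(-8 + (I - 1*6)) = 8/(-8 + (I - 6)) = 8/(-8 + (-6 + I)) = 8/(-14 + I))
F(-139) - (328 + 21399)*(12935 + ((-5947 + 62) - 5202)) = 8/(-14 - 139) - (328 + 21399)*(12935 + ((-5947 + 62) - 5202)) = 8/(-153) - 21727*(12935 + (-5885 - 5202)) = 8*(-1/153) - 21727*(12935 - 11087) = -8/153 - 21727*1848 = -8/153 - 1*40151496 = -8/153 - 40151496 = -6143178896/153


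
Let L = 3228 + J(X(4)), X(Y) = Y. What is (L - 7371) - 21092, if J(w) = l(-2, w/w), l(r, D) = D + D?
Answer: -25233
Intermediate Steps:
l(r, D) = 2*D
J(w) = 2 (J(w) = 2*(w/w) = 2*1 = 2)
L = 3230 (L = 3228 + 2 = 3230)
(L - 7371) - 21092 = (3230 - 7371) - 21092 = -4141 - 21092 = -25233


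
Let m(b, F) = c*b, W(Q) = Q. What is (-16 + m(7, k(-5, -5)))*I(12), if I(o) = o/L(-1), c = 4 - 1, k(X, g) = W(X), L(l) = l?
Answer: -60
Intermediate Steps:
k(X, g) = X
c = 3
I(o) = -o (I(o) = o/(-1) = o*(-1) = -o)
m(b, F) = 3*b
(-16 + m(7, k(-5, -5)))*I(12) = (-16 + 3*7)*(-1*12) = (-16 + 21)*(-12) = 5*(-12) = -60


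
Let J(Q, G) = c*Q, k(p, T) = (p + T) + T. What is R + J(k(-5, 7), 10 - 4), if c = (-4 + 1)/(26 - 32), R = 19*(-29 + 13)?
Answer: -599/2 ≈ -299.50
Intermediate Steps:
k(p, T) = p + 2*T (k(p, T) = (T + p) + T = p + 2*T)
R = -304 (R = 19*(-16) = -304)
c = ½ (c = -3/(-6) = -3*(-⅙) = ½ ≈ 0.50000)
J(Q, G) = Q/2
R + J(k(-5, 7), 10 - 4) = -304 + (-5 + 2*7)/2 = -304 + (-5 + 14)/2 = -304 + (½)*9 = -304 + 9/2 = -599/2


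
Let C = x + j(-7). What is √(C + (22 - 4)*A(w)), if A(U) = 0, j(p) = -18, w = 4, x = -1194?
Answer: 2*I*√303 ≈ 34.814*I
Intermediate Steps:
C = -1212 (C = -1194 - 18 = -1212)
√(C + (22 - 4)*A(w)) = √(-1212 + (22 - 4)*0) = √(-1212 + 18*0) = √(-1212 + 0) = √(-1212) = 2*I*√303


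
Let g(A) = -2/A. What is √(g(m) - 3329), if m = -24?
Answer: I*√119841/6 ≈ 57.697*I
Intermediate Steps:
√(g(m) - 3329) = √(-2/(-24) - 3329) = √(-2*(-1/24) - 3329) = √(1/12 - 3329) = √(-39947/12) = I*√119841/6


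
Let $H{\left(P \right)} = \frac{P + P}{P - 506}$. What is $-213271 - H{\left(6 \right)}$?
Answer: $- \frac{26658872}{125} \approx -2.1327 \cdot 10^{5}$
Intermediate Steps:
$H{\left(P \right)} = \frac{2 P}{-506 + P}$
$-213271 - H{\left(6 \right)} = -213271 - 2 \cdot 6 \frac{1}{-506 + 6} = -213271 - 2 \cdot 6 \frac{1}{-500} = -213271 - 2 \cdot 6 \left(- \frac{1}{500}\right) = -213271 - - \frac{3}{125} = -213271 + \frac{3}{125} = - \frac{26658872}{125}$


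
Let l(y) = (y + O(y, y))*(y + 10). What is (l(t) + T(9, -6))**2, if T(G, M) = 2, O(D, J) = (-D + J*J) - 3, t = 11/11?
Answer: 400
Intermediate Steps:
t = 1 (t = 11*(1/11) = 1)
O(D, J) = -3 + J**2 - D (O(D, J) = (-D + J**2) - 3 = (J**2 - D) - 3 = -3 + J**2 - D)
l(y) = (-3 + y**2)*(10 + y) (l(y) = (y + (-3 + y**2 - y))*(y + 10) = (-3 + y**2)*(10 + y))
(l(t) + T(9, -6))**2 = ((-30 + 1**3 - 3*1 + 10*1**2) + 2)**2 = ((-30 + 1 - 3 + 10*1) + 2)**2 = ((-30 + 1 - 3 + 10) + 2)**2 = (-22 + 2)**2 = (-20)**2 = 400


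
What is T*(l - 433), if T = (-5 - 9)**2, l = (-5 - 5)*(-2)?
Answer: -80948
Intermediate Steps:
l = 20 (l = -10*(-2) = 20)
T = 196 (T = (-14)**2 = 196)
T*(l - 433) = 196*(20 - 433) = 196*(-413) = -80948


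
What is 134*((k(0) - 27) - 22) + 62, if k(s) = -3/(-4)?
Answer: -12807/2 ≈ -6403.5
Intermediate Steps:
k(s) = ¾ (k(s) = -3*(-¼) = ¾)
134*((k(0) - 27) - 22) + 62 = 134*((¾ - 27) - 22) + 62 = 134*(-105/4 - 22) + 62 = 134*(-193/4) + 62 = -12931/2 + 62 = -12807/2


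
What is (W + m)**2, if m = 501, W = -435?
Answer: 4356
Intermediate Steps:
(W + m)**2 = (-435 + 501)**2 = 66**2 = 4356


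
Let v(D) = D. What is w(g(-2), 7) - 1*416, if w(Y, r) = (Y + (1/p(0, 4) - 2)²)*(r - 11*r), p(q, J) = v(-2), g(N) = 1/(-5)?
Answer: -1679/2 ≈ -839.50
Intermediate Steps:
g(N) = -⅕
p(q, J) = -2
w(Y, r) = -10*r*(25/4 + Y) (w(Y, r) = (Y + (1/(-2) - 2)²)*(r - 11*r) = (Y + (-½ - 2)²)*(-10*r) = (Y + (-5/2)²)*(-10*r) = (Y + 25/4)*(-10*r) = (25/4 + Y)*(-10*r) = -10*r*(25/4 + Y))
w(g(-2), 7) - 1*416 = (5/2)*7*(-25 - 4*(-⅕)) - 1*416 = (5/2)*7*(-25 + ⅘) - 416 = (5/2)*7*(-121/5) - 416 = -847/2 - 416 = -1679/2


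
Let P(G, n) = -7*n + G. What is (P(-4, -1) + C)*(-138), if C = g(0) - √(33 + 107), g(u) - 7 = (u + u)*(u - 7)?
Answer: -1380 + 276*√35 ≈ 252.84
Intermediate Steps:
P(G, n) = G - 7*n
g(u) = 7 + 2*u*(-7 + u) (g(u) = 7 + (u + u)*(u - 7) = 7 + (2*u)*(-7 + u) = 7 + 2*u*(-7 + u))
C = 7 - 2*√35 (C = (7 - 14*0 + 2*0²) - √(33 + 107) = (7 + 0 + 2*0) - √140 = (7 + 0 + 0) - 2*√35 = 7 - 2*√35 ≈ -4.8322)
(P(-4, -1) + C)*(-138) = ((-4 - 7*(-1)) + (7 - 2*√35))*(-138) = ((-4 + 7) + (7 - 2*√35))*(-138) = (3 + (7 - 2*√35))*(-138) = (10 - 2*√35)*(-138) = -1380 + 276*√35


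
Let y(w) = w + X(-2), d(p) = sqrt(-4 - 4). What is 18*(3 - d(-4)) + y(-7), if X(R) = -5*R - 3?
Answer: 54 - 36*I*sqrt(2) ≈ 54.0 - 50.912*I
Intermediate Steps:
X(R) = -3 - 5*R
d(p) = 2*I*sqrt(2) (d(p) = sqrt(-8) = 2*I*sqrt(2))
y(w) = 7 + w (y(w) = w + (-3 - 5*(-2)) = w + (-3 + 10) = w + 7 = 7 + w)
18*(3 - d(-4)) + y(-7) = 18*(3 - 2*I*sqrt(2)) + (7 - 7) = 18*(3 - 2*I*sqrt(2)) + 0 = (54 - 36*I*sqrt(2)) + 0 = 54 - 36*I*sqrt(2)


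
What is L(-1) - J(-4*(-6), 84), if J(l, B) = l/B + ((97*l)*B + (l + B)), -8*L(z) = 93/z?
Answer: -10956325/56 ≈ -1.9565e+5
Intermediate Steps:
L(z) = -93/(8*z)
J(l, B) = B + l + l/B + 97*B*l (J(l, B) = l/B + (97*B*l + (B + l)) = l/B + (B + l + 97*B*l) = B + l + l/B + 97*B*l)
L(-1) - J(-4*(-6), 84) = -93/8/(-1) - (84 - 4*(-6) - 4*(-6)/84 + 97*84*(-4*(-6))) = -93/8*(-1) - (84 + 24 + 24*(1/84) + 97*84*24) = 93/8 - (84 + 24 + 2/7 + 195552) = 93/8 - 1*1369622/7 = 93/8 - 1369622/7 = -10956325/56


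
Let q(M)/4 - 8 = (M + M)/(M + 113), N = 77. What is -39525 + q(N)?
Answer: -3751527/95 ≈ -39490.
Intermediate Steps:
q(M) = 32 + 8*M/(113 + M) (q(M) = 32 + 4*((M + M)/(M + 113)) = 32 + 4*((2*M)/(113 + M)) = 32 + 4*(2*M/(113 + M)) = 32 + 8*M/(113 + M))
-39525 + q(N) = -39525 + 8*(452 + 5*77)/(113 + 77) = -39525 + 8*(452 + 385)/190 = -39525 + 8*(1/190)*837 = -39525 + 3348/95 = -3751527/95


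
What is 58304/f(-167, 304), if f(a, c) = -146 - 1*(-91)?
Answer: -58304/55 ≈ -1060.1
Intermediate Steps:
f(a, c) = -55 (f(a, c) = -146 + 91 = -55)
58304/f(-167, 304) = 58304/(-55) = 58304*(-1/55) = -58304/55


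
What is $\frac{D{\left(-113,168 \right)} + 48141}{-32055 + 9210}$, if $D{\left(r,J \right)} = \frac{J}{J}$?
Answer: $- \frac{48142}{22845} \approx -2.1073$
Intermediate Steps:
$D{\left(r,J \right)} = 1$
$\frac{D{\left(-113,168 \right)} + 48141}{-32055 + 9210} = \frac{1 + 48141}{-32055 + 9210} = \frac{48142}{-22845} = 48142 \left(- \frac{1}{22845}\right) = - \frac{48142}{22845}$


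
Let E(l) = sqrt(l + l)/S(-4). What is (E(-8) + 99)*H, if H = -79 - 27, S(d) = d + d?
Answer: -10494 + 53*I ≈ -10494.0 + 53.0*I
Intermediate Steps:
S(d) = 2*d
H = -106
E(l) = -sqrt(2)*sqrt(l)/8 (E(l) = sqrt(l + l)/((2*(-4))) = sqrt(2*l)/(-8) = (sqrt(2)*sqrt(l))*(-1/8) = -sqrt(2)*sqrt(l)/8)
(E(-8) + 99)*H = (-sqrt(2)*sqrt(-8)/8 + 99)*(-106) = (-sqrt(2)*2*I*sqrt(2)/8 + 99)*(-106) = (-I/2 + 99)*(-106) = (99 - I/2)*(-106) = -10494 + 53*I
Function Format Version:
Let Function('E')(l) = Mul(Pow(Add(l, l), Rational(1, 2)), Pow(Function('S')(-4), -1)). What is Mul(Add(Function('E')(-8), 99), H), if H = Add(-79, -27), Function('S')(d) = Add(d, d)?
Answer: Add(-10494, Mul(53, I)) ≈ Add(-10494., Mul(53.000, I))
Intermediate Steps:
Function('S')(d) = Mul(2, d)
H = -106
Function('E')(l) = Mul(Rational(-1, 8), Pow(2, Rational(1, 2)), Pow(l, Rational(1, 2))) (Function('E')(l) = Mul(Pow(Add(l, l), Rational(1, 2)), Pow(Mul(2, -4), -1)) = Mul(Pow(Mul(2, l), Rational(1, 2)), Pow(-8, -1)) = Mul(Mul(Pow(2, Rational(1, 2)), Pow(l, Rational(1, 2))), Rational(-1, 8)) = Mul(Rational(-1, 8), Pow(2, Rational(1, 2)), Pow(l, Rational(1, 2))))
Mul(Add(Function('E')(-8), 99), H) = Mul(Add(Mul(Rational(-1, 8), Pow(2, Rational(1, 2)), Pow(-8, Rational(1, 2))), 99), -106) = Mul(Add(Mul(Rational(-1, 8), Pow(2, Rational(1, 2)), Mul(2, I, Pow(2, Rational(1, 2)))), 99), -106) = Mul(Add(Mul(Rational(-1, 2), I), 99), -106) = Mul(Add(99, Mul(Rational(-1, 2), I)), -106) = Add(-10494, Mul(53, I))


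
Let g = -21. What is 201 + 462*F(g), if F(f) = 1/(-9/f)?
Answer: 1279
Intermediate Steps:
F(f) = -f/9
201 + 462*F(g) = 201 + 462*(-⅑*(-21)) = 201 + 462*(7/3) = 201 + 1078 = 1279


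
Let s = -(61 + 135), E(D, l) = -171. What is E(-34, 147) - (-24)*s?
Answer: -4875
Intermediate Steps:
s = -196 (s = -1*196 = -196)
E(-34, 147) - (-24)*s = -171 - (-24)*(-196) = -171 - 1*4704 = -171 - 4704 = -4875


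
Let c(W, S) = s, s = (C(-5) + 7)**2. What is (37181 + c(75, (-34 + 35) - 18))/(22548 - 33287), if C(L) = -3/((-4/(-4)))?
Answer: -37197/10739 ≈ -3.4637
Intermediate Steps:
C(L) = -3 (C(L) = -3/((-4*(-1/4))) = -3/1 = -3*1 = -3)
s = 16 (s = (-3 + 7)**2 = 4**2 = 16)
c(W, S) = 16
(37181 + c(75, (-34 + 35) - 18))/(22548 - 33287) = (37181 + 16)/(22548 - 33287) = 37197/(-10739) = 37197*(-1/10739) = -37197/10739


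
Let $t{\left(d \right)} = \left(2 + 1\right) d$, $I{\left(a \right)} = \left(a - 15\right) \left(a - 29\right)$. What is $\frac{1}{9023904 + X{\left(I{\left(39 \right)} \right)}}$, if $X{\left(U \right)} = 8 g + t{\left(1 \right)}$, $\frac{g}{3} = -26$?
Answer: $\frac{1}{9023283} \approx 1.1082 \cdot 10^{-7}$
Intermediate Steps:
$g = -78$ ($g = 3 \left(-26\right) = -78$)
$I{\left(a \right)} = \left(-29 + a\right) \left(-15 + a\right)$ ($I{\left(a \right)} = \left(-15 + a\right) \left(-29 + a\right) = \left(-29 + a\right) \left(-15 + a\right)$)
$t{\left(d \right)} = 3 d$
$X{\left(U \right)} = -621$ ($X{\left(U \right)} = 8 \left(-78\right) + 3 \cdot 1 = -624 + 3 = -621$)
$\frac{1}{9023904 + X{\left(I{\left(39 \right)} \right)}} = \frac{1}{9023904 - 621} = \frac{1}{9023283}$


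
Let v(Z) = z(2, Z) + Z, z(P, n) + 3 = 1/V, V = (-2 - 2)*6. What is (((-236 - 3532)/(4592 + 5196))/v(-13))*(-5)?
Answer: -22608/188419 ≈ -0.11999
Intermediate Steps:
V = -24 (V = -4*6 = -24)
z(P, n) = -73/24 (z(P, n) = -3 + 1/(-24) = -3 - 1/24 = -73/24)
v(Z) = -73/24 + Z
(((-236 - 3532)/(4592 + 5196))/v(-13))*(-5) = (((-236 - 3532)/(4592 + 5196))/(-73/24 - 13))*(-5) = ((-3768/9788)/(-385/24))*(-5) = (-3768*1/9788*(-24/385))*(-5) = -942/2447*(-24/385)*(-5) = (22608/942095)*(-5) = -22608/188419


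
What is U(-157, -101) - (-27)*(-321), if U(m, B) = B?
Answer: -8768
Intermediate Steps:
U(-157, -101) - (-27)*(-321) = -101 - (-27)*(-321) = -101 - 1*8667 = -101 - 8667 = -8768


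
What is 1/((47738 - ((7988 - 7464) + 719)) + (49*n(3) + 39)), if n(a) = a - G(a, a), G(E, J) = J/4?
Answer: 4/186577 ≈ 2.1439e-5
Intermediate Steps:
G(E, J) = J/4 (G(E, J) = J*(¼) = J/4)
n(a) = 3*a/4 (n(a) = a - a/4 = 3*a/4)
1/((47738 - ((7988 - 7464) + 719)) + (49*n(3) + 39)) = 1/((47738 - ((7988 - 7464) + 719)) + (49*((¾)*3) + 39)) = 1/((47738 - (524 + 719)) + (49*(9/4) + 39)) = 1/((47738 - 1*1243) + (441/4 + 39)) = 1/((47738 - 1243) + 597/4) = 1/(46495 + 597/4) = 1/(186577/4) = 4/186577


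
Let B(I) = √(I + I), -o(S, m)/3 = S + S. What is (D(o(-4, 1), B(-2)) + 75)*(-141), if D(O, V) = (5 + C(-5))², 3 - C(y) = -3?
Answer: -27636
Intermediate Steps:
o(S, m) = -6*S (o(S, m) = -3*(S + S) = -6*S)
B(I) = √2*√I (B(I) = √(2*I) = √2*√I)
C(y) = 6 (C(y) = 3 - 1*(-3) = 3 + 3 = 6)
D(O, V) = 121 (D(O, V) = (5 + 6)² = 11² = 121)
(D(o(-4, 1), B(-2)) + 75)*(-141) = (121 + 75)*(-141) = 196*(-141) = -27636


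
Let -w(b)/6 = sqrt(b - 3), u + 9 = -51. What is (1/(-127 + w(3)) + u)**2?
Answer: 58079641/16129 ≈ 3600.9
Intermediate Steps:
u = -60 (u = -9 - 51 = -60)
w(b) = -6*sqrt(-3 + b) (w(b) = -6*sqrt(b - 3) = -6*sqrt(-3 + b))
(1/(-127 + w(3)) + u)**2 = (1/(-127 - 6*sqrt(-3 + 3)) - 60)**2 = (1/(-127 - 6*sqrt(0)) - 60)**2 = (1/(-127 - 6*0) - 60)**2 = (1/(-127 + 0) - 60)**2 = (1/(-127) - 60)**2 = (-1/127 - 60)**2 = (-7621/127)**2 = 58079641/16129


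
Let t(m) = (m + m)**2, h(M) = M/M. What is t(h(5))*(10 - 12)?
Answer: -8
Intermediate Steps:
h(M) = 1
t(m) = 4*m**2 (t(m) = (2*m)**2 = 4*m**2)
t(h(5))*(10 - 12) = (4*1**2)*(10 - 12) = (4*1)*(-2) = 4*(-2) = -8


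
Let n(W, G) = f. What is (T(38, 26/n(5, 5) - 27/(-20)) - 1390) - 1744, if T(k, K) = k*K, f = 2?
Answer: -25887/10 ≈ -2588.7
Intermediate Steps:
n(W, G) = 2
T(k, K) = K*k
(T(38, 26/n(5, 5) - 27/(-20)) - 1390) - 1744 = ((26/2 - 27/(-20))*38 - 1390) - 1744 = ((26*(½) - 27*(-1/20))*38 - 1390) - 1744 = ((13 + 27/20)*38 - 1390) - 1744 = ((287/20)*38 - 1390) - 1744 = (5453/10 - 1390) - 1744 = -8447/10 - 1744 = -25887/10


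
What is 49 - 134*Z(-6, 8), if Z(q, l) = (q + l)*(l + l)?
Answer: -4239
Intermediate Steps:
Z(q, l) = 2*l*(l + q) (Z(q, l) = (l + q)*(2*l) = 2*l*(l + q))
49 - 134*Z(-6, 8) = 49 - 268*8*(8 - 6) = 49 - 268*8*2 = 49 - 134*32 = 49 - 4288 = -4239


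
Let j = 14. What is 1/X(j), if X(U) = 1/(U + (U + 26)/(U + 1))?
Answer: 50/3 ≈ 16.667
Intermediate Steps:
X(U) = 1/(U + (26 + U)/(1 + U))
1/X(j) = 1/((1 + 14)/(26 + 14² + 2*14)) = 1/(15/(26 + 196 + 28)) = 1/(15/250) = 1/((1/250)*15) = 1/(3/50) = 50/3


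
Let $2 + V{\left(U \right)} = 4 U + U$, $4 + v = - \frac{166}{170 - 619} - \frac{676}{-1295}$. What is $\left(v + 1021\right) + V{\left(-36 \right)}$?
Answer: $\frac{486033419}{581455} \approx 835.89$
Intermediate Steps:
$v = - \frac{1807326}{581455}$ ($v = -4 - \left(- \frac{676}{1295} + \frac{166}{170 - 619}\right) = -4 - \left(- \frac{676}{1295} + \frac{166}{-449}\right) = -4 + \left(\left(-166\right) \left(- \frac{1}{449}\right) + \frac{676}{1295}\right) = -4 + \left(\frac{166}{449} + \frac{676}{1295}\right) = -4 + \frac{518494}{581455} = - \frac{1807326}{581455} \approx -3.1083$)
$V{\left(U \right)} = -2 + 5 U$ ($V{\left(U \right)} = -2 + \left(4 U + U\right) = -2 + 5 U$)
$\left(v + 1021\right) + V{\left(-36 \right)} = \left(- \frac{1807326}{581455} + 1021\right) + \left(-2 + 5 \left(-36\right)\right) = \frac{591858229}{581455} - 182 = \frac{486033419}{581455}$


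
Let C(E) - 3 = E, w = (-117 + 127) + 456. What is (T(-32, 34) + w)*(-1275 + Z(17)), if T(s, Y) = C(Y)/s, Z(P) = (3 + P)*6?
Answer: -17180625/32 ≈ -5.3689e+5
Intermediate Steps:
Z(P) = 18 + 6*P
w = 466 (w = 10 + 456 = 466)
C(E) = 3 + E
T(s, Y) = (3 + Y)/s
(T(-32, 34) + w)*(-1275 + Z(17)) = ((3 + 34)/(-32) + 466)*(-1275 + (18 + 6*17)) = (-1/32*37 + 466)*(-1275 + (18 + 102)) = (-37/32 + 466)*(-1275 + 120) = (14875/32)*(-1155) = -17180625/32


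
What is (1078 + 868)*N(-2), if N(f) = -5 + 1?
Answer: -7784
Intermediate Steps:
N(f) = -4
(1078 + 868)*N(-2) = (1078 + 868)*(-4) = 1946*(-4) = -7784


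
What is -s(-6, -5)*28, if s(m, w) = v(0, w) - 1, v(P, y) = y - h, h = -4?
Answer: 56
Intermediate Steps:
v(P, y) = 4 + y (v(P, y) = y - 1*(-4) = y + 4 = 4 + y)
s(m, w) = 3 + w (s(m, w) = (4 + w) - 1 = 3 + w)
-s(-6, -5)*28 = -(3 - 5)*28 = -1*(-2)*28 = 2*28 = 56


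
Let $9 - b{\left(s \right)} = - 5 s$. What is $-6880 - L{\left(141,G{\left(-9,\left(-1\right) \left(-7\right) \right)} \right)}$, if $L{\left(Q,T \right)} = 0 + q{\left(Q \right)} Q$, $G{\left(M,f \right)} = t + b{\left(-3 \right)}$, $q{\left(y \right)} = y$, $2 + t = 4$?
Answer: $-26761$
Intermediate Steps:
$t = 2$ ($t = -2 + 4 = 2$)
$b{\left(s \right)} = 9 + 5 s$ ($b{\left(s \right)} = 9 - - 5 s = 9 + 5 s$)
$G{\left(M,f \right)} = -4$ ($G{\left(M,f \right)} = 2 + \left(9 + 5 \left(-3\right)\right) = 2 + \left(9 - 15\right) = 2 - 6 = -4$)
$L{\left(Q,T \right)} = Q^{2}$ ($L{\left(Q,T \right)} = 0 + Q Q = 0 + Q^{2} = Q^{2}$)
$-6880 - L{\left(141,G{\left(-9,\left(-1\right) \left(-7\right) \right)} \right)} = -6880 - 141^{2} = -6880 - 19881 = -26761$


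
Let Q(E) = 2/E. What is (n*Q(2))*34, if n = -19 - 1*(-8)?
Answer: -374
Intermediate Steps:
n = -11 (n = -19 + 8 = -11)
(n*Q(2))*34 = -22/2*34 = -11*1*34 = -11*34 = -374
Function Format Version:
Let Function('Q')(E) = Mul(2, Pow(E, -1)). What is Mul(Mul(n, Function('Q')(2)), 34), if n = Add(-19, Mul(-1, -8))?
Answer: -374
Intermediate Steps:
n = -11 (n = Add(-19, 8) = -11)
Mul(Mul(n, Function('Q')(2)), 34) = Mul(Mul(-11, Mul(2, Pow(2, -1))), 34) = Mul(Mul(-11, Mul(2, Rational(1, 2))), 34) = Mul(Mul(-11, 1), 34) = Mul(-11, 34) = -374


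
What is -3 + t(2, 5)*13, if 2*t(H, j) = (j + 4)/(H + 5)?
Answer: 75/14 ≈ 5.3571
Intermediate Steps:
t(H, j) = (4 + j)/(2*(5 + H)) (t(H, j) = ((j + 4)/(H + 5))/2 = ((4 + j)/(5 + H))/2 = (4 + j)/(2*(5 + H)))
-3 + t(2, 5)*13 = -3 + ((4 + 5)/(2*(5 + 2)))*13 = -3 + ((1/2)*9/7)*13 = -3 + ((1/2)*(1/7)*9)*13 = -3 + (9/14)*13 = -3 + 117/14 = 75/14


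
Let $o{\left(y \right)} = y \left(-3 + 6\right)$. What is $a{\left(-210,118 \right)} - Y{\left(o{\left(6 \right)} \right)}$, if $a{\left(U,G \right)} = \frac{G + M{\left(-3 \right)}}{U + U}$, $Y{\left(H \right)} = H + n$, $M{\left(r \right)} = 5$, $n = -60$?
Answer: $\frac{5839}{140} \approx 41.707$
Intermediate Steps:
$o{\left(y \right)} = 3 y$ ($o{\left(y \right)} = y 3 = 3 y$)
$Y{\left(H \right)} = -60 + H$ ($Y{\left(H \right)} = H - 60 = -60 + H$)
$a{\left(U,G \right)} = \frac{5 + G}{2 U}$ ($a{\left(U,G \right)} = \frac{G + 5}{U + U} = \frac{5 + G}{2 U}$)
$a{\left(-210,118 \right)} - Y{\left(o{\left(6 \right)} \right)} = \frac{5 + 118}{2 \left(-210\right)} - \left(-60 + 3 \cdot 6\right) = \frac{1}{2} \left(- \frac{1}{210}\right) 123 - \left(-60 + 18\right) = - \frac{41}{140} - -42 = - \frac{41}{140} + 42 = \frac{5839}{140}$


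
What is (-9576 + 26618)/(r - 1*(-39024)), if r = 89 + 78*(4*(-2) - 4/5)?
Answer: 85210/192133 ≈ 0.44349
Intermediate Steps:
r = -2987/5 (r = 89 + 78*(-8 - 4*⅕) = 89 + 78*(-8 - ⅘) = 89 + 78*(-44/5) = 89 - 3432/5 = -2987/5 ≈ -597.40)
(-9576 + 26618)/(r - 1*(-39024)) = (-9576 + 26618)/(-2987/5 - 1*(-39024)) = 17042/(-2987/5 + 39024) = 17042/(192133/5) = 17042*(5/192133) = 85210/192133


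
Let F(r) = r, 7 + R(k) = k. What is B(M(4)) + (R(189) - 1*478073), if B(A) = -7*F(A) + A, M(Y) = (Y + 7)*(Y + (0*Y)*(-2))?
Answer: -478155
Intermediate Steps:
R(k) = -7 + k
M(Y) = Y*(7 + Y) (M(Y) = (7 + Y)*(Y + 0*(-2)) = (7 + Y)*(Y + 0) = (7 + Y)*Y = Y*(7 + Y))
B(A) = -6*A (B(A) = -7*A + A = -6*A)
B(M(4)) + (R(189) - 1*478073) = -24*(7 + 4) + ((-7 + 189) - 1*478073) = -24*11 + (182 - 478073) = -6*44 - 477891 = -264 - 477891 = -478155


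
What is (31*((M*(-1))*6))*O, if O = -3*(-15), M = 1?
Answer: -8370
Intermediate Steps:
O = 45
(31*((M*(-1))*6))*O = (31*((1*(-1))*6))*45 = (31*(-1*6))*45 = (31*(-6))*45 = -186*45 = -8370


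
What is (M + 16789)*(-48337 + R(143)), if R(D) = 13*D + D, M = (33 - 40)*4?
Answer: -776620935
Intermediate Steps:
M = -28 (M = -7*4 = -28)
R(D) = 14*D
(M + 16789)*(-48337 + R(143)) = (-28 + 16789)*(-48337 + 14*143) = 16761*(-48337 + 2002) = 16761*(-46335) = -776620935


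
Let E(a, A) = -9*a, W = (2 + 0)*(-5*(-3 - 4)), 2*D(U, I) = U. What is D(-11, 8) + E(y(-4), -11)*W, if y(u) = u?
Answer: 5029/2 ≈ 2514.5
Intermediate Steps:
D(U, I) = U/2
W = 70 (W = 2*(-5*(-7)) = 2*35 = 70)
D(-11, 8) + E(y(-4), -11)*W = (½)*(-11) - 9*(-4)*70 = -11/2 + 36*70 = -11/2 + 2520 = 5029/2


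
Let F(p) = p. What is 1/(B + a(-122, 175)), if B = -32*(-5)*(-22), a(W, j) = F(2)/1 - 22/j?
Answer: -175/615672 ≈ -0.00028424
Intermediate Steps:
a(W, j) = 2 - 22/j (a(W, j) = 2/1 - 22/j = 2*1 - 22/j = 2 - 22/j)
B = -3520 (B = 160*(-22) = -3520)
1/(B + a(-122, 175)) = 1/(-3520 + (2 - 22/175)) = 1/(-3520 + 328/175) = 1/(-615672/175) = -175/615672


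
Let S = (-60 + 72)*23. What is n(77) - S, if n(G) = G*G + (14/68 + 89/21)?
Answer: 4039415/714 ≈ 5657.4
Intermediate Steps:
n(G) = 3173/714 + G² (n(G) = G² + (14*(1/68) + 89*(1/21)) = G² + (7/34 + 89/21) = G² + 3173/714 = 3173/714 + G²)
S = 276 (S = 12*23 = 276)
n(77) - S = (3173/714 + 77²) - 1*276 = (3173/714 + 5929) - 276 = 4236479/714 - 276 = 4039415/714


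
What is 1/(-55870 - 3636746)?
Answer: -1/3692616 ≈ -2.7081e-7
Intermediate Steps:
1/(-55870 - 3636746) = 1/(-3692616) = -1/3692616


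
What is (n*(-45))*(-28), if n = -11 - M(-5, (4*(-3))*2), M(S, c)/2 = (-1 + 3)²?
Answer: -23940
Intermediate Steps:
M(S, c) = 8 (M(S, c) = 2*(-1 + 3)² = 2*2² = 2*4 = 8)
n = -19 (n = -11 - 1*8 = -11 - 8 = -19)
(n*(-45))*(-28) = -19*(-45)*(-28) = 855*(-28) = -23940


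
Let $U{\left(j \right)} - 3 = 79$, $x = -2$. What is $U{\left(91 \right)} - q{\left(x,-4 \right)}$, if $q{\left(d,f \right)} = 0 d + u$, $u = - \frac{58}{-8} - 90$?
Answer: $\frac{659}{4} \approx 164.75$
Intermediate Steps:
$u = - \frac{331}{4}$ ($u = \left(-58\right) \left(- \frac{1}{8}\right) - 90 = \frac{29}{4} - 90 = - \frac{331}{4} \approx -82.75$)
$U{\left(j \right)} = 82$ ($U{\left(j \right)} = 3 + 79 = 82$)
$q{\left(d,f \right)} = - \frac{331}{4}$ ($q{\left(d,f \right)} = 0 d - \frac{331}{4} = 0 - \frac{331}{4} = - \frac{331}{4}$)
$U{\left(91 \right)} - q{\left(x,-4 \right)} = 82 - - \frac{331}{4} = 82 + \frac{331}{4} = \frac{659}{4}$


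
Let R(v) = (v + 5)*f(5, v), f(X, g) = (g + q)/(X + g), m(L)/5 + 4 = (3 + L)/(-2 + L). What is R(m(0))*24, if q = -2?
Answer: -708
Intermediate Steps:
m(L) = -20 + 5*(3 + L)/(-2 + L) (m(L) = -20 + 5*((3 + L)/(-2 + L)) = -20 + 5*(3 + L)/(-2 + L))
f(X, g) = (-2 + g)/(X + g) (f(X, g) = (g - 2)/(X + g) = (-2 + g)/(X + g))
R(v) = -2 + v (R(v) = (v + 5)*((-2 + v)/(5 + v)) = (5 + v)*((-2 + v)/(5 + v)) = -2 + v)
R(m(0))*24 = (-2 + 5*(11 - 3*0)/(-2 + 0))*24 = (-2 + 5*(11 + 0)/(-2))*24 = (-2 + 5*(-½)*11)*24 = (-2 - 55/2)*24 = -59/2*24 = -708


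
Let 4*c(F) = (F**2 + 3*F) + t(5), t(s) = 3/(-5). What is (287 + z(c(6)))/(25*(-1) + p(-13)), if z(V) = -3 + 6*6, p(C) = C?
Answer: -160/19 ≈ -8.4211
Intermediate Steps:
t(s) = -3/5 (t(s) = 3*(-1/5) = -3/5)
c(F) = -3/20 + F**2/4 + 3*F/4 (c(F) = ((F**2 + 3*F) - 3/5)/4 = (-3/5 + F**2 + 3*F)/4 = -3/20 + F**2/4 + 3*F/4)
z(V) = 33 (z(V) = -3 + 36 = 33)
(287 + z(c(6)))/(25*(-1) + p(-13)) = (287 + 33)/(25*(-1) - 13) = 320/(-25 - 13) = 320/(-38) = 320*(-1/38) = -160/19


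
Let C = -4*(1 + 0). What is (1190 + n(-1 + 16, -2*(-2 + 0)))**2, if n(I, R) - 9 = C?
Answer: 1428025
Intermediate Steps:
C = -4 (C = -4*1 = -4)
n(I, R) = 5 (n(I, R) = 9 - 4 = 5)
(1190 + n(-1 + 16, -2*(-2 + 0)))**2 = (1190 + 5)**2 = 1195**2 = 1428025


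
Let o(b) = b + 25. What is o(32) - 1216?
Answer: -1159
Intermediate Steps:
o(b) = 25 + b
o(32) - 1216 = (25 + 32) - 1216 = 57 - 1216 = -1159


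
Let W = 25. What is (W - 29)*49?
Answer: -196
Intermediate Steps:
(W - 29)*49 = (25 - 29)*49 = -4*49 = -196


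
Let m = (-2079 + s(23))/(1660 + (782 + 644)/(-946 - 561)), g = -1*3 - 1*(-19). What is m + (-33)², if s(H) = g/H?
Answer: 62550323011/57504462 ≈ 1087.7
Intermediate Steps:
g = 16 (g = -3 + 19 = 16)
s(H) = 16/H
m = -72036107/57504462 (m = (-2079 + 16/23)/(1660 + (782 + 644)/(-946 - 561)) = (-2079 + 16*(1/23))/(1660 + 1426/(-1507)) = (-2079 + 16/23)/(1660 + 1426*(-1/1507)) = -47801/(23*(1660 - 1426/1507)) = -47801/(23*2500194/1507) = -47801/23*1507/2500194 = -72036107/57504462 ≈ -1.2527)
m + (-33)² = -72036107/57504462 + (-33)² = -72036107/57504462 + 1089 = 62550323011/57504462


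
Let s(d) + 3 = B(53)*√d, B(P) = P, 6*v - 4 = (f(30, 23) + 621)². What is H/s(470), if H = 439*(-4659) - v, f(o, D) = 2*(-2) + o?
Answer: -1812917/377206 - 96084601*√470/1131618 ≈ -1845.6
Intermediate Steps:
f(o, D) = -4 + o
v = 418613/6 (v = ⅔ + ((-4 + 30) + 621)²/6 = ⅔ + (26 + 621)²/6 = ⅔ + (⅙)*647² = ⅔ + (⅙)*418609 = ⅔ + 418609/6 = 418613/6 ≈ 69769.)
s(d) = -3 + 53*√d
H = -12690419/6 (H = 439*(-4659) - 1*418613/6 = -2045301 - 418613/6 = -12690419/6 ≈ -2.1151e+6)
H/s(470) = -12690419/(6*(-3 + 53*√470))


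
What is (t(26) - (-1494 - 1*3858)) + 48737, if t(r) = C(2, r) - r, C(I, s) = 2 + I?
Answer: 54067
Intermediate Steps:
t(r) = 4 - r (t(r) = (2 + 2) - r = 4 - r)
(t(26) - (-1494 - 1*3858)) + 48737 = ((4 - 1*26) - (-1494 - 1*3858)) + 48737 = ((4 - 26) - (-1494 - 3858)) + 48737 = (-22 - 1*(-5352)) + 48737 = (-22 + 5352) + 48737 = 5330 + 48737 = 54067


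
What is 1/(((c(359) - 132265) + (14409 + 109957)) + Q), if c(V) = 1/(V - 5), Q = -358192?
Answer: -354/129596213 ≈ -2.7316e-6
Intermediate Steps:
c(V) = 1/(-5 + V)
1/(((c(359) - 132265) + (14409 + 109957)) + Q) = 1/(((1/(-5 + 359) - 132265) + (14409 + 109957)) - 358192) = 1/(((1/354 - 132265) + 124366) - 358192) = 1/((-46821809/354 + 124366) - 358192) = 1/(-2796245/354 - 358192) = 1/(-129596213/354) = -354/129596213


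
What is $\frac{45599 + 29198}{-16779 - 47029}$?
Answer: $- \frac{74797}{63808} \approx -1.1722$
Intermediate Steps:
$\frac{45599 + 29198}{-16779 - 47029} = \frac{74797}{-63808} = 74797 \left(- \frac{1}{63808}\right) = - \frac{74797}{63808}$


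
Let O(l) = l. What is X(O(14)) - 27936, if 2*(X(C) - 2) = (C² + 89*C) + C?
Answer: -27206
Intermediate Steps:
X(C) = 2 + C²/2 + 45*C (X(C) = 2 + ((C² + 89*C) + C)/2 = 2 + (C² + 90*C)/2 = 2 + (C²/2 + 45*C) = 2 + C²/2 + 45*C)
X(O(14)) - 27936 = (2 + (½)*14² + 45*14) - 27936 = (2 + (½)*196 + 630) - 27936 = (2 + 98 + 630) - 27936 = 730 - 27936 = -27206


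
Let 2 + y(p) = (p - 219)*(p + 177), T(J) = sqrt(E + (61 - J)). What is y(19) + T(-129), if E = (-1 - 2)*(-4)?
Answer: -39202 + sqrt(202) ≈ -39188.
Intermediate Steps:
E = 12 (E = -3*(-4) = 12)
T(J) = sqrt(73 - J) (T(J) = sqrt(12 + (61 - J)) = sqrt(73 - J))
y(p) = -2 + (-219 + p)*(177 + p) (y(p) = -2 + (p - 219)*(p + 177) = -2 + (-219 + p)*(177 + p))
y(19) + T(-129) = (-38765 + 19**2 - 42*19) + sqrt(73 - 1*(-129)) = (-38765 + 361 - 798) + sqrt(73 + 129) = -39202 + sqrt(202)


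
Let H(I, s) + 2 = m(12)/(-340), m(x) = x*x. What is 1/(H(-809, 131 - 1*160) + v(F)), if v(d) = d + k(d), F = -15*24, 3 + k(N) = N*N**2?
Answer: -85/3965791061 ≈ -2.1433e-8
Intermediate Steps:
m(x) = x**2
k(N) = -3 + N**3 (k(N) = -3 + N*N**2 = -3 + N**3)
H(I, s) = -206/85 (H(I, s) = -2 + 12**2/(-340) = -2 + 144*(-1/340) = -2 - 36/85 = -206/85)
F = -360
v(d) = -3 + d + d**3 (v(d) = d + (-3 + d**3) = -3 + d + d**3)
1/(H(-809, 131 - 1*160) + v(F)) = 1/(-206/85 + (-3 - 360 + (-360)**3)) = 1/(-206/85 + (-3 - 360 - 46656000)) = 1/(-206/85 - 46656363) = 1/(-3965791061/85) = -85/3965791061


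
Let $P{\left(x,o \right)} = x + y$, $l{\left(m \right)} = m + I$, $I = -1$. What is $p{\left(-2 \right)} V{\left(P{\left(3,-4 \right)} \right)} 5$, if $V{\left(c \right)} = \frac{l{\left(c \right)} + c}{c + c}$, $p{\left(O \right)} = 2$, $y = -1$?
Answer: $\frac{15}{2} \approx 7.5$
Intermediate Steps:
$l{\left(m \right)} = -1 + m$ ($l{\left(m \right)} = m - 1 = -1 + m$)
$P{\left(x,o \right)} = -1 + x$ ($P{\left(x,o \right)} = x - 1 = -1 + x$)
$V{\left(c \right)} = \frac{-1 + 2 c}{2 c}$ ($V{\left(c \right)} = \frac{\left(-1 + c\right) + c}{c + c} = \frac{-1 + 2 c}{2 c}$)
$p{\left(-2 \right)} V{\left(P{\left(3,-4 \right)} \right)} 5 = 2 \frac{- \frac{1}{2} + \left(-1 + 3\right)}{-1 + 3} \cdot 5 = 2 \frac{- \frac{1}{2} + 2}{2} \cdot 5 = 2 \cdot \frac{1}{2} \cdot \frac{3}{2} \cdot 5 = 2 \cdot \frac{3}{4} \cdot 5 = \frac{3}{2} \cdot 5 = \frac{15}{2}$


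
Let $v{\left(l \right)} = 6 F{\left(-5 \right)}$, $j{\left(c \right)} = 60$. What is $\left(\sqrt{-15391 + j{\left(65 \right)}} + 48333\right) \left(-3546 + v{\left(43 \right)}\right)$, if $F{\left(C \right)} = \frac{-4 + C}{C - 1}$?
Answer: $-170953821 - 3537 i \sqrt{15331} \approx -1.7095 \cdot 10^{8} - 4.3795 \cdot 10^{5} i$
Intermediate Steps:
$F{\left(C \right)} = \frac{-4 + C}{-1 + C}$
$v{\left(l \right)} = 9$ ($v{\left(l \right)} = 6 \frac{-4 - 5}{-1 - 5} = 6 \frac{1}{-6} \left(-9\right) = 6 \left(\left(- \frac{1}{6}\right) \left(-9\right)\right) = 6 \cdot \frac{3}{2} = 9$)
$\left(\sqrt{-15391 + j{\left(65 \right)}} + 48333\right) \left(-3546 + v{\left(43 \right)}\right) = \left(\sqrt{-15391 + 60} + 48333\right) \left(-3546 + 9\right) = \left(\sqrt{-15331} + 48333\right) \left(-3537\right) = \left(i \sqrt{15331} + 48333\right) \left(-3537\right) = \left(48333 + i \sqrt{15331}\right) \left(-3537\right) = -170953821 - 3537 i \sqrt{15331}$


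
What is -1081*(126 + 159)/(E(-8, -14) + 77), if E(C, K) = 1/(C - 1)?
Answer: -2772765/692 ≈ -4006.9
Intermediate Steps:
E(C, K) = 1/(-1 + C)
-1081*(126 + 159)/(E(-8, -14) + 77) = -1081*(126 + 159)/(1/(-1 - 8) + 77) = -308085/(1/(-9) + 77) = -308085/(-⅑ + 77) = -308085/692/9 = -308085*9/692 = -1081*2565/692 = -2772765/692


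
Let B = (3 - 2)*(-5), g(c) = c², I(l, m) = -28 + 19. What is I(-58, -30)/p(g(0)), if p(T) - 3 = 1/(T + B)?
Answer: -45/14 ≈ -3.2143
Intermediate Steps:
I(l, m) = -9
B = -5 (B = 1*(-5) = -5)
p(T) = 3 + 1/(-5 + T) (p(T) = 3 + 1/(T - 5) = 3 + 1/(-5 + T))
I(-58, -30)/p(g(0)) = -9*(-5 + 0²)/(-14 + 3*0²) = -9*(-5 + 0)/(-14 + 3*0) = -9*(-5/(-14 + 0)) = -9/((-⅕*(-14))) = -9/14/5 = -9*5/14 = -45/14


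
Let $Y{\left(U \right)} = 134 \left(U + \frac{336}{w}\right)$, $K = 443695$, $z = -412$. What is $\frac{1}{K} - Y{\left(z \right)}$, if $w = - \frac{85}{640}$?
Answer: $\frac{2973469961577}{7542815} \approx 3.9421 \cdot 10^{5}$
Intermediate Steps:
$w = - \frac{17}{128}$ ($w = \left(-85\right) \frac{1}{640} = - \frac{17}{128} \approx -0.13281$)
$Y{\left(U \right)} = - \frac{5763072}{17} + 134 U$ ($Y{\left(U \right)} = 134 \left(U + \frac{336}{- \frac{17}{128}}\right) = 134 \left(U + 336 \left(- \frac{128}{17}\right)\right) = 134 \left(U - \frac{43008}{17}\right) = 134 \left(- \frac{43008}{17} + U\right) = - \frac{5763072}{17} + 134 U$)
$\frac{1}{K} - Y{\left(z \right)} = \frac{1}{443695} - \left(- \frac{5763072}{17} + 134 \left(-412\right)\right) = \frac{1}{443695} - \left(- \frac{5763072}{17} - 55208\right) = \frac{1}{443695} - - \frac{6701608}{17} = \frac{1}{443695} + \frac{6701608}{17} = \frac{2973469961577}{7542815}$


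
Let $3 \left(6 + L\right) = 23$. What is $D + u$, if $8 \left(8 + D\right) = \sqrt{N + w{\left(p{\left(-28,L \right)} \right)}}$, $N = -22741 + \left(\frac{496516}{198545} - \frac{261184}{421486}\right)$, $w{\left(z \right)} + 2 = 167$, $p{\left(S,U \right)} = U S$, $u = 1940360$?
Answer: $1940352 + \frac{i \sqrt{58463974690988436803595}}{12874451980} \approx 1.9404 \cdot 10^{6} + 18.781 i$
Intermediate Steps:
$L = \frac{5}{3}$ ($L = -6 + \frac{1}{3} \cdot 23 = -6 + \frac{23}{3} = \frac{5}{3} \approx 1.6667$)
$p{\left(S,U \right)} = S U$
$w{\left(z \right)} = 165$ ($w{\left(z \right)} = -2 + 167 = 165$)
$N = - \frac{951449506668087}{41841968935}$ ($N = -22741 + \left(496516 \cdot \frac{1}{198545} - \frac{130592}{210743}\right) = -22741 + \left(\frac{496516}{198545} - \frac{130592}{210743}\right) = -22741 + \frac{78708882748}{41841968935} = - \frac{951449506668087}{41841968935} \approx -22739.0$)
$D = -8 + \frac{i \sqrt{58463974690988436803595}}{12874451980}$ ($D = -8 + \frac{\sqrt{- \frac{951449506668087}{41841968935} + 165}}{8} = -8 + \frac{\sqrt{- \frac{944545581793812}{41841968935}}}{8} = -8 + \frac{\frac{2}{3218612995} i \sqrt{58463974690988436803595}}{8} = -8 + \frac{i \sqrt{58463974690988436803595}}{12874451980} \approx -8.0 + 18.781 i$)
$D + u = \left(-8 + \frac{i \sqrt{58463974690988436803595}}{12874451980}\right) + 1940360 = 1940352 + \frac{i \sqrt{58463974690988436803595}}{12874451980}$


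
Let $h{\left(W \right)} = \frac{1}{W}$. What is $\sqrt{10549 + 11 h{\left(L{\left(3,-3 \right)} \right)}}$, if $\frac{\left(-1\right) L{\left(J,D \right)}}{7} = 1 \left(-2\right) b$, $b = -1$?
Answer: $\frac{5 \sqrt{82698}}{14} \approx 102.7$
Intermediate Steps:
$L{\left(J,D \right)} = -14$ ($L{\left(J,D \right)} = - 7 \cdot 1 \left(-2\right) \left(-1\right) = - 7 \left(\left(-2\right) \left(-1\right)\right) = \left(-7\right) 2 = -14$)
$\sqrt{10549 + 11 h{\left(L{\left(3,-3 \right)} \right)}} = \sqrt{10549 + \frac{11}{-14}} = \sqrt{10549 + 11 \left(- \frac{1}{14}\right)} = \sqrt{10549 - \frac{11}{14}} = \sqrt{\frac{147675}{14}} = \frac{5 \sqrt{82698}}{14}$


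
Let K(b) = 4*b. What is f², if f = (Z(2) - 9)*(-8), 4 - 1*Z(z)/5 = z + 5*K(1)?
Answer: 627264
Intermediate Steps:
Z(z) = -80 - 5*z (Z(z) = 20 - 5*(z + 5*(4*1)) = 20 - 5*(z + 5*4) = 20 - 5*(z + 20) = 20 - 5*(20 + z) = 20 + (-100 - 5*z) = -80 - 5*z)
f = 792 (f = ((-80 - 5*2) - 9)*(-8) = ((-80 - 10) - 9)*(-8) = (-90 - 9)*(-8) = -99*(-8) = 792)
f² = 792² = 627264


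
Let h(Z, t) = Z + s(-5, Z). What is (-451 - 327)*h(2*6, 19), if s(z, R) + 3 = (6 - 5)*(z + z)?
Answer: 778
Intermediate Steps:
s(z, R) = -3 + 2*z (s(z, R) = -3 + (6 - 5)*(z + z) = -3 + 1*(2*z) = -3 + 2*z)
h(Z, t) = -13 + Z (h(Z, t) = Z + (-3 + 2*(-5)) = Z + (-3 - 10) = Z - 13 = -13 + Z)
(-451 - 327)*h(2*6, 19) = (-451 - 327)*(-13 + 2*6) = -778*(-13 + 12) = -778*(-1) = 778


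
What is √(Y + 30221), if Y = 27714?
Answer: √57935 ≈ 240.70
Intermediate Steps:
√(Y + 30221) = √(27714 + 30221) = √57935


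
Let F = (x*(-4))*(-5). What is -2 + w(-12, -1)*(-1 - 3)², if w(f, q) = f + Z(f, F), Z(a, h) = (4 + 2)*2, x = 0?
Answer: -2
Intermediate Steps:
F = 0 (F = (0*(-4))*(-5) = 0*(-5) = 0)
Z(a, h) = 12 (Z(a, h) = 6*2 = 12)
w(f, q) = 12 + f (w(f, q) = f + 12 = 12 + f)
-2 + w(-12, -1)*(-1 - 3)² = -2 + (12 - 12)*(-1 - 3)² = -2 + 0*(-4)² = -2 + 0*16 = -2 + 0 = -2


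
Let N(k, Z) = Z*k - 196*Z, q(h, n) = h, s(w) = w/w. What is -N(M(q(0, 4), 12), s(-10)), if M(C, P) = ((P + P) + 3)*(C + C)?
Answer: 196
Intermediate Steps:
s(w) = 1
M(C, P) = 2*C*(3 + 2*P) (M(C, P) = (2*P + 3)*(2*C) = (3 + 2*P)*(2*C) = 2*C*(3 + 2*P))
N(k, Z) = -196*Z + Z*k
-N(M(q(0, 4), 12), s(-10)) = -(-196 + 2*0*(3 + 2*12)) = -(-196 + 2*0*(3 + 24)) = -(-196 + 2*0*27) = -(-196 + 0) = -(-196) = -1*(-196) = 196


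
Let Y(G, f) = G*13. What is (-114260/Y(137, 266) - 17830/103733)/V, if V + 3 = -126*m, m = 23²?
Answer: 3961429270/4104926321587 ≈ 0.00096504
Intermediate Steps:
Y(G, f) = 13*G
m = 529
V = -66657 (V = -3 - 126*529 = -3 - 66654 = -66657)
(-114260/Y(137, 266) - 17830/103733)/V = (-114260/(13*137) - 17830/103733)/(-66657) = (-114260/1781 - 17830*1/103733)*(-1/66657) = (-114260*1/1781 - 17830/103733)*(-1/66657) = (-114260/1781 - 17830/103733)*(-1/66657) = -11884287810/184748473*(-1/66657) = 3961429270/4104926321587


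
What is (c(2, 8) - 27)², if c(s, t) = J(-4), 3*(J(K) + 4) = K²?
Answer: 5929/9 ≈ 658.78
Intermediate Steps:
J(K) = -4 + K²/3
c(s, t) = 4/3 (c(s, t) = -4 + (⅓)*(-4)² = -4 + (⅓)*16 = -4 + 16/3 = 4/3)
(c(2, 8) - 27)² = (4/3 - 27)² = (-77/3)² = 5929/9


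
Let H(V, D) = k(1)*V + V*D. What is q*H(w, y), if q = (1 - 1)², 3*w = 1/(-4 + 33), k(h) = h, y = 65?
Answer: 0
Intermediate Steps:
w = 1/87 (w = 1/(3*(-4 + 33)) = (⅓)/29 = (⅓)*(1/29) = 1/87 ≈ 0.011494)
H(V, D) = V + D*V (H(V, D) = 1*V + V*D = V + D*V)
q = 0 (q = 0² = 0)
q*H(w, y) = 0*((1 + 65)/87) = 0*((1/87)*66) = 0*(22/29) = 0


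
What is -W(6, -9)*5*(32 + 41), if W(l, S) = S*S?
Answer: -29565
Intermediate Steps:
W(l, S) = S**2
-W(6, -9)*5*(32 + 41) = -(-9)**2*5*(32 + 41) = -81*5*73 = -405*73 = -1*29565 = -29565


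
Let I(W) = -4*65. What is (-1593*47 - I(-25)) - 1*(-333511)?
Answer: 258900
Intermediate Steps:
I(W) = -260
(-1593*47 - I(-25)) - 1*(-333511) = (-1593*47 - 1*(-260)) - 1*(-333511) = (-74871 + 260) + 333511 = -74611 + 333511 = 258900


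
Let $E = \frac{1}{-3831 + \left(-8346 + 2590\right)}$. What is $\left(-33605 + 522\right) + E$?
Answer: $- \frac{317166722}{9587} \approx -33083.0$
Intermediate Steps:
$E = - \frac{1}{9587}$ ($E = \frac{1}{-3831 - 5756} = \frac{1}{-9587} = - \frac{1}{9587} \approx -0.00010431$)
$\left(-33605 + 522\right) + E = \left(-33605 + 522\right) - \frac{1}{9587} = -33083 - \frac{1}{9587} = - \frac{317166722}{9587}$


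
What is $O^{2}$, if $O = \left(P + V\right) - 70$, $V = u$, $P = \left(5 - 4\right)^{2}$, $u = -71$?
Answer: $19600$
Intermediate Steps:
$P = 1$ ($P = 1^{2} = 1$)
$V = -71$
$O = -140$ ($O = \left(1 - 71\right) - 70 = -70 - 70 = -140$)
$O^{2} = \left(-140\right)^{2} = 19600$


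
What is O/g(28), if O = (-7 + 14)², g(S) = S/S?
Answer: 49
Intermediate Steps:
g(S) = 1
O = 49 (O = 7² = 49)
O/g(28) = 49/1 = 49*1 = 49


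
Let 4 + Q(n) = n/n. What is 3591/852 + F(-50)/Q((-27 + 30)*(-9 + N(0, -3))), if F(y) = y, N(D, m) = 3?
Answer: 17791/852 ≈ 20.881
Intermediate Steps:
Q(n) = -3 (Q(n) = -4 + n/n = -4 + 1 = -3)
3591/852 + F(-50)/Q((-27 + 30)*(-9 + N(0, -3))) = 3591/852 - 50/(-3) = 3591*(1/852) - 50*(-⅓) = 1197/284 + 50/3 = 17791/852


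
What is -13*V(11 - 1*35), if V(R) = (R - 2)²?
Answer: -8788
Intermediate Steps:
V(R) = (-2 + R)²
-13*V(11 - 1*35) = -13*(-2 + (11 - 1*35))² = -13*(-2 + (11 - 35))² = -13*(-2 - 24)² = -13*(-26)² = -13*676 = -8788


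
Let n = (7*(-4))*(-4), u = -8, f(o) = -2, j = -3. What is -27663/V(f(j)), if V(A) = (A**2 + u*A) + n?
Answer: -9221/44 ≈ -209.57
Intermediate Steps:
n = 112 (n = -28*(-4) = 112)
V(A) = 112 + A**2 - 8*A (V(A) = (A**2 - 8*A) + 112 = 112 + A**2 - 8*A)
-27663/V(f(j)) = -27663/(112 + (-2)**2 - 8*(-2)) = -27663/(112 + 4 + 16) = -27663/132 = -27663*1/132 = -9221/44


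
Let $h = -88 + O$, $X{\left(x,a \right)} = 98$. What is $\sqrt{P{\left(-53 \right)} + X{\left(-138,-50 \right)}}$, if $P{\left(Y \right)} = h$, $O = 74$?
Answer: $2 \sqrt{21} \approx 9.1651$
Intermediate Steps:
$h = -14$ ($h = -88 + 74 = -14$)
$P{\left(Y \right)} = -14$
$\sqrt{P{\left(-53 \right)} + X{\left(-138,-50 \right)}} = \sqrt{-14 + 98} = \sqrt{84} = 2 \sqrt{21}$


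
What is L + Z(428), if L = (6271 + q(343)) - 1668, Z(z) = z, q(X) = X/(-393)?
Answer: 1976840/393 ≈ 5030.1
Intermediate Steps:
q(X) = -X/393 (q(X) = X*(-1/393) = -X/393)
L = 1808636/393 (L = (6271 - 1/393*343) - 1668 = (6271 - 343/393) - 1668 = 2464160/393 - 1668 = 1808636/393 ≈ 4602.1)
L + Z(428) = 1808636/393 + 428 = 1976840/393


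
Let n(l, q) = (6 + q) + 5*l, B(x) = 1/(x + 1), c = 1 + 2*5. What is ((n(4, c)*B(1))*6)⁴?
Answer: 151807041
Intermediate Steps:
c = 11 (c = 1 + 10 = 11)
B(x) = 1/(1 + x)
n(l, q) = 6 + q + 5*l
((n(4, c)*B(1))*6)⁴ = (((6 + 11 + 5*4)/(1 + 1))*6)⁴ = (((6 + 11 + 20)/2)*6)⁴ = ((37*(½))*6)⁴ = ((37/2)*6)⁴ = 111⁴ = 151807041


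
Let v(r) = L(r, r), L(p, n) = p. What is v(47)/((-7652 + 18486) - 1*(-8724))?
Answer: 47/19558 ≈ 0.0024031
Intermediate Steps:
v(r) = r
v(47)/((-7652 + 18486) - 1*(-8724)) = 47/((-7652 + 18486) - 1*(-8724)) = 47/(10834 + 8724) = 47/19558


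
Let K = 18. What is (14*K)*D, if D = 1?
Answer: 252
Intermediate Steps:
(14*K)*D = (14*18)*1 = 252*1 = 252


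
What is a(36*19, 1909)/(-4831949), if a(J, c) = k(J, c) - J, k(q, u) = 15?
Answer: 669/4831949 ≈ 0.00013845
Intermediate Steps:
a(J, c) = 15 - J
a(36*19, 1909)/(-4831949) = (15 - 36*19)/(-4831949) = (15 - 1*684)*(-1/4831949) = (15 - 684)*(-1/4831949) = -669*(-1/4831949) = 669/4831949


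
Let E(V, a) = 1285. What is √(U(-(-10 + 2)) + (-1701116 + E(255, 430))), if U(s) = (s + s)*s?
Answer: I*√1699703 ≈ 1303.7*I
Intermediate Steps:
U(s) = 2*s² (U(s) = (2*s)*s = 2*s²)
√(U(-(-10 + 2)) + (-1701116 + E(255, 430))) = √(2*(-(-10 + 2))² + (-1701116 + 1285)) = √(2*(-1*(-8))² - 1699831) = √(2*8² - 1699831) = √(2*64 - 1699831) = √(128 - 1699831) = √(-1699703) = I*√1699703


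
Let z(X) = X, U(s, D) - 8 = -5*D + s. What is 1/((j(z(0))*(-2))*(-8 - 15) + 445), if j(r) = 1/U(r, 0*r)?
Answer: 4/1803 ≈ 0.0022185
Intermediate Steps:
U(s, D) = 8 + s - 5*D (U(s, D) = 8 + (-5*D + s) = 8 + (s - 5*D) = 8 + s - 5*D)
j(r) = 1/(8 + r) (j(r) = 1/(8 + r - 0*r) = 1/(8 + r - 5*0) = 1/(8 + r + 0) = 1/(8 + r))
1/((j(z(0))*(-2))*(-8 - 15) + 445) = 1/((-2/(8 + 0))*(-8 - 15) + 445) = 1/((-2/8)*(-23) + 445) = 1/(((⅛)*(-2))*(-23) + 445) = 1/(-¼*(-23) + 445) = 1/(23/4 + 445) = 1/(1803/4) = 4/1803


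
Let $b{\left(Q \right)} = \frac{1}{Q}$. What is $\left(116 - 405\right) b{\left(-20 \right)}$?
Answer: $\frac{289}{20} \approx 14.45$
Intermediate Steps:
$\left(116 - 405\right) b{\left(-20 \right)} = \frac{116 - 405}{-20} = \left(-289\right) \left(- \frac{1}{20}\right) = \frac{289}{20}$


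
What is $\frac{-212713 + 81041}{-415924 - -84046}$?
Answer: $\frac{65836}{165939} \approx 0.39675$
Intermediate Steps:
$\frac{-212713 + 81041}{-415924 - -84046} = - \frac{131672}{-415924 + 84046} = - \frac{131672}{-331878} = \left(-131672\right) \left(- \frac{1}{331878}\right) = \frac{65836}{165939}$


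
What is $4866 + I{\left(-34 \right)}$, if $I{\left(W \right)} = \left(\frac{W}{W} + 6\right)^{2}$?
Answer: $4915$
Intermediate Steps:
$I{\left(W \right)} = 49$ ($I{\left(W \right)} = \left(1 + 6\right)^{2} = 7^{2} = 49$)
$4866 + I{\left(-34 \right)} = 4866 + 49 = 4915$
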